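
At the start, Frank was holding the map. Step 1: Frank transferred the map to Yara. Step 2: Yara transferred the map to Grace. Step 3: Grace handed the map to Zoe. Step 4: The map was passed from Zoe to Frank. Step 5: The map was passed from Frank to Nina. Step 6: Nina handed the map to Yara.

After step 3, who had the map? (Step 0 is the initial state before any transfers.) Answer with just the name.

Answer: Zoe

Derivation:
Tracking the map holder through step 3:
After step 0 (start): Frank
After step 1: Yara
After step 2: Grace
After step 3: Zoe

At step 3, the holder is Zoe.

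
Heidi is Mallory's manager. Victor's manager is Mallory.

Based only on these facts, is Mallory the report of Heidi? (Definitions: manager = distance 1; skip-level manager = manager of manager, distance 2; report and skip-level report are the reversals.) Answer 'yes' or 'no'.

Answer: yes

Derivation:
Reconstructing the manager chain from the given facts:
  Heidi -> Mallory -> Victor
(each arrow means 'manager of the next')
Positions in the chain (0 = top):
  position of Heidi: 0
  position of Mallory: 1
  position of Victor: 2

Mallory is at position 1, Heidi is at position 0; signed distance (j - i) = -1.
'report' requires j - i = -1. Actual distance is -1, so the relation HOLDS.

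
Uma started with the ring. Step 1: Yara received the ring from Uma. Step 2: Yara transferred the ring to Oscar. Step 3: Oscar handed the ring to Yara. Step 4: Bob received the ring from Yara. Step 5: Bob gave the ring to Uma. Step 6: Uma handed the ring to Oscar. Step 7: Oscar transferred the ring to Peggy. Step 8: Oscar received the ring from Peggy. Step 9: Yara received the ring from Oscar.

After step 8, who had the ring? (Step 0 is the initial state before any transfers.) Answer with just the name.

Answer: Oscar

Derivation:
Tracking the ring holder through step 8:
After step 0 (start): Uma
After step 1: Yara
After step 2: Oscar
After step 3: Yara
After step 4: Bob
After step 5: Uma
After step 6: Oscar
After step 7: Peggy
After step 8: Oscar

At step 8, the holder is Oscar.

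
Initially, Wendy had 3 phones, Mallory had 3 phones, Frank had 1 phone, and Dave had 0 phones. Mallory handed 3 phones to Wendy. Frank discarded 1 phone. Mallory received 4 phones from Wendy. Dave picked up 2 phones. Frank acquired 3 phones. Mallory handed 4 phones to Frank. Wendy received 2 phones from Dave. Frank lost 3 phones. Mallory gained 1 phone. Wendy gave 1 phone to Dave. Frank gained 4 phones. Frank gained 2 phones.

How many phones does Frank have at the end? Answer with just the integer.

Answer: 10

Derivation:
Tracking counts step by step:
Start: Wendy=3, Mallory=3, Frank=1, Dave=0
Event 1 (Mallory -> Wendy, 3): Mallory: 3 -> 0, Wendy: 3 -> 6. State: Wendy=6, Mallory=0, Frank=1, Dave=0
Event 2 (Frank -1): Frank: 1 -> 0. State: Wendy=6, Mallory=0, Frank=0, Dave=0
Event 3 (Wendy -> Mallory, 4): Wendy: 6 -> 2, Mallory: 0 -> 4. State: Wendy=2, Mallory=4, Frank=0, Dave=0
Event 4 (Dave +2): Dave: 0 -> 2. State: Wendy=2, Mallory=4, Frank=0, Dave=2
Event 5 (Frank +3): Frank: 0 -> 3. State: Wendy=2, Mallory=4, Frank=3, Dave=2
Event 6 (Mallory -> Frank, 4): Mallory: 4 -> 0, Frank: 3 -> 7. State: Wendy=2, Mallory=0, Frank=7, Dave=2
Event 7 (Dave -> Wendy, 2): Dave: 2 -> 0, Wendy: 2 -> 4. State: Wendy=4, Mallory=0, Frank=7, Dave=0
Event 8 (Frank -3): Frank: 7 -> 4. State: Wendy=4, Mallory=0, Frank=4, Dave=0
Event 9 (Mallory +1): Mallory: 0 -> 1. State: Wendy=4, Mallory=1, Frank=4, Dave=0
Event 10 (Wendy -> Dave, 1): Wendy: 4 -> 3, Dave: 0 -> 1. State: Wendy=3, Mallory=1, Frank=4, Dave=1
Event 11 (Frank +4): Frank: 4 -> 8. State: Wendy=3, Mallory=1, Frank=8, Dave=1
Event 12 (Frank +2): Frank: 8 -> 10. State: Wendy=3, Mallory=1, Frank=10, Dave=1

Frank's final count: 10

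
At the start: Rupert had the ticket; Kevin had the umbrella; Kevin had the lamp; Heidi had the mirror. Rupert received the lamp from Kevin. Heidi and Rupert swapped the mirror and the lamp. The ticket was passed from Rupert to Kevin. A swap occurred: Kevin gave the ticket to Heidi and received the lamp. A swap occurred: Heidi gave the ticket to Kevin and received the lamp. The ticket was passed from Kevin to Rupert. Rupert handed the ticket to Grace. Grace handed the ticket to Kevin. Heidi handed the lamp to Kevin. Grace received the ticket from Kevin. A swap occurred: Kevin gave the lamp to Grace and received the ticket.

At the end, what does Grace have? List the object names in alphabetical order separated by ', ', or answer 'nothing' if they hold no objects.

Tracking all object holders:
Start: ticket:Rupert, umbrella:Kevin, lamp:Kevin, mirror:Heidi
Event 1 (give lamp: Kevin -> Rupert). State: ticket:Rupert, umbrella:Kevin, lamp:Rupert, mirror:Heidi
Event 2 (swap mirror<->lamp: now mirror:Rupert, lamp:Heidi). State: ticket:Rupert, umbrella:Kevin, lamp:Heidi, mirror:Rupert
Event 3 (give ticket: Rupert -> Kevin). State: ticket:Kevin, umbrella:Kevin, lamp:Heidi, mirror:Rupert
Event 4 (swap ticket<->lamp: now ticket:Heidi, lamp:Kevin). State: ticket:Heidi, umbrella:Kevin, lamp:Kevin, mirror:Rupert
Event 5 (swap ticket<->lamp: now ticket:Kevin, lamp:Heidi). State: ticket:Kevin, umbrella:Kevin, lamp:Heidi, mirror:Rupert
Event 6 (give ticket: Kevin -> Rupert). State: ticket:Rupert, umbrella:Kevin, lamp:Heidi, mirror:Rupert
Event 7 (give ticket: Rupert -> Grace). State: ticket:Grace, umbrella:Kevin, lamp:Heidi, mirror:Rupert
Event 8 (give ticket: Grace -> Kevin). State: ticket:Kevin, umbrella:Kevin, lamp:Heidi, mirror:Rupert
Event 9 (give lamp: Heidi -> Kevin). State: ticket:Kevin, umbrella:Kevin, lamp:Kevin, mirror:Rupert
Event 10 (give ticket: Kevin -> Grace). State: ticket:Grace, umbrella:Kevin, lamp:Kevin, mirror:Rupert
Event 11 (swap lamp<->ticket: now lamp:Grace, ticket:Kevin). State: ticket:Kevin, umbrella:Kevin, lamp:Grace, mirror:Rupert

Final state: ticket:Kevin, umbrella:Kevin, lamp:Grace, mirror:Rupert
Grace holds: lamp.

Answer: lamp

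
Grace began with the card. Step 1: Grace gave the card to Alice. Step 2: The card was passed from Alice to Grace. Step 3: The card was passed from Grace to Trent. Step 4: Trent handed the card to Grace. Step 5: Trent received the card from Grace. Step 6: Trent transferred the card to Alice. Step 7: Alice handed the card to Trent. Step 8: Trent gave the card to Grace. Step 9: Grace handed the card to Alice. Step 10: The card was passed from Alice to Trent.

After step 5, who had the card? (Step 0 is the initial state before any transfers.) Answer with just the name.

Tracking the card holder through step 5:
After step 0 (start): Grace
After step 1: Alice
After step 2: Grace
After step 3: Trent
After step 4: Grace
After step 5: Trent

At step 5, the holder is Trent.

Answer: Trent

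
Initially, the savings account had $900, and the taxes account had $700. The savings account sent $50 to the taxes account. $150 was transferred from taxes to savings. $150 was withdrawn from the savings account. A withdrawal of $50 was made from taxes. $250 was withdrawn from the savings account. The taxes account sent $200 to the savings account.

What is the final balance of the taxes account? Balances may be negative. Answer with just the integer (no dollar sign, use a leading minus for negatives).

Tracking account balances step by step:
Start: savings=900, taxes=700
Event 1 (transfer 50 savings -> taxes): savings: 900 - 50 = 850, taxes: 700 + 50 = 750. Balances: savings=850, taxes=750
Event 2 (transfer 150 taxes -> savings): taxes: 750 - 150 = 600, savings: 850 + 150 = 1000. Balances: savings=1000, taxes=600
Event 3 (withdraw 150 from savings): savings: 1000 - 150 = 850. Balances: savings=850, taxes=600
Event 4 (withdraw 50 from taxes): taxes: 600 - 50 = 550. Balances: savings=850, taxes=550
Event 5 (withdraw 250 from savings): savings: 850 - 250 = 600. Balances: savings=600, taxes=550
Event 6 (transfer 200 taxes -> savings): taxes: 550 - 200 = 350, savings: 600 + 200 = 800. Balances: savings=800, taxes=350

Final balance of taxes: 350

Answer: 350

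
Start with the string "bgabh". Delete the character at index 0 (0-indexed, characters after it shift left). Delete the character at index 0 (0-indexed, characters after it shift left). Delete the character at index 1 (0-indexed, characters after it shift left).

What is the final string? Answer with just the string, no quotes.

Applying each edit step by step:
Start: "bgabh"
Op 1 (delete idx 0 = 'b'): "bgabh" -> "gabh"
Op 2 (delete idx 0 = 'g'): "gabh" -> "abh"
Op 3 (delete idx 1 = 'b'): "abh" -> "ah"

Answer: ah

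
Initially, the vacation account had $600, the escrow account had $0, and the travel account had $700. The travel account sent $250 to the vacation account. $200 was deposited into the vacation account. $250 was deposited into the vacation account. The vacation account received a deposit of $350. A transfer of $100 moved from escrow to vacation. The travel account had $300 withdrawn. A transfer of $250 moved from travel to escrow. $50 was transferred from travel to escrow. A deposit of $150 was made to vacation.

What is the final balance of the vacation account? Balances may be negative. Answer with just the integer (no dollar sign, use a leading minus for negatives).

Tracking account balances step by step:
Start: vacation=600, escrow=0, travel=700
Event 1 (transfer 250 travel -> vacation): travel: 700 - 250 = 450, vacation: 600 + 250 = 850. Balances: vacation=850, escrow=0, travel=450
Event 2 (deposit 200 to vacation): vacation: 850 + 200 = 1050. Balances: vacation=1050, escrow=0, travel=450
Event 3 (deposit 250 to vacation): vacation: 1050 + 250 = 1300. Balances: vacation=1300, escrow=0, travel=450
Event 4 (deposit 350 to vacation): vacation: 1300 + 350 = 1650. Balances: vacation=1650, escrow=0, travel=450
Event 5 (transfer 100 escrow -> vacation): escrow: 0 - 100 = -100, vacation: 1650 + 100 = 1750. Balances: vacation=1750, escrow=-100, travel=450
Event 6 (withdraw 300 from travel): travel: 450 - 300 = 150. Balances: vacation=1750, escrow=-100, travel=150
Event 7 (transfer 250 travel -> escrow): travel: 150 - 250 = -100, escrow: -100 + 250 = 150. Balances: vacation=1750, escrow=150, travel=-100
Event 8 (transfer 50 travel -> escrow): travel: -100 - 50 = -150, escrow: 150 + 50 = 200. Balances: vacation=1750, escrow=200, travel=-150
Event 9 (deposit 150 to vacation): vacation: 1750 + 150 = 1900. Balances: vacation=1900, escrow=200, travel=-150

Final balance of vacation: 1900

Answer: 1900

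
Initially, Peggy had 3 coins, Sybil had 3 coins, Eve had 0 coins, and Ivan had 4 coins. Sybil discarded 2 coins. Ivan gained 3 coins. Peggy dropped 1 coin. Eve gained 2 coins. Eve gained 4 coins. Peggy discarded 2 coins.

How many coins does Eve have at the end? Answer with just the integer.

Answer: 6

Derivation:
Tracking counts step by step:
Start: Peggy=3, Sybil=3, Eve=0, Ivan=4
Event 1 (Sybil -2): Sybil: 3 -> 1. State: Peggy=3, Sybil=1, Eve=0, Ivan=4
Event 2 (Ivan +3): Ivan: 4 -> 7. State: Peggy=3, Sybil=1, Eve=0, Ivan=7
Event 3 (Peggy -1): Peggy: 3 -> 2. State: Peggy=2, Sybil=1, Eve=0, Ivan=7
Event 4 (Eve +2): Eve: 0 -> 2. State: Peggy=2, Sybil=1, Eve=2, Ivan=7
Event 5 (Eve +4): Eve: 2 -> 6. State: Peggy=2, Sybil=1, Eve=6, Ivan=7
Event 6 (Peggy -2): Peggy: 2 -> 0. State: Peggy=0, Sybil=1, Eve=6, Ivan=7

Eve's final count: 6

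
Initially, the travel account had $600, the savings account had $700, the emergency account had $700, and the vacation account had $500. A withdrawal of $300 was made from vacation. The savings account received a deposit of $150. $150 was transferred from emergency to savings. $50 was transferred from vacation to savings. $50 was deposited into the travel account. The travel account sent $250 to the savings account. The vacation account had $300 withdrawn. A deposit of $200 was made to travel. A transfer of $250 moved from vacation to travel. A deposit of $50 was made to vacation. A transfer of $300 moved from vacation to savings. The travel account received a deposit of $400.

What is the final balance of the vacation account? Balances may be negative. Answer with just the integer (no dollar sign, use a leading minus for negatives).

Tracking account balances step by step:
Start: travel=600, savings=700, emergency=700, vacation=500
Event 1 (withdraw 300 from vacation): vacation: 500 - 300 = 200. Balances: travel=600, savings=700, emergency=700, vacation=200
Event 2 (deposit 150 to savings): savings: 700 + 150 = 850. Balances: travel=600, savings=850, emergency=700, vacation=200
Event 3 (transfer 150 emergency -> savings): emergency: 700 - 150 = 550, savings: 850 + 150 = 1000. Balances: travel=600, savings=1000, emergency=550, vacation=200
Event 4 (transfer 50 vacation -> savings): vacation: 200 - 50 = 150, savings: 1000 + 50 = 1050. Balances: travel=600, savings=1050, emergency=550, vacation=150
Event 5 (deposit 50 to travel): travel: 600 + 50 = 650. Balances: travel=650, savings=1050, emergency=550, vacation=150
Event 6 (transfer 250 travel -> savings): travel: 650 - 250 = 400, savings: 1050 + 250 = 1300. Balances: travel=400, savings=1300, emergency=550, vacation=150
Event 7 (withdraw 300 from vacation): vacation: 150 - 300 = -150. Balances: travel=400, savings=1300, emergency=550, vacation=-150
Event 8 (deposit 200 to travel): travel: 400 + 200 = 600. Balances: travel=600, savings=1300, emergency=550, vacation=-150
Event 9 (transfer 250 vacation -> travel): vacation: -150 - 250 = -400, travel: 600 + 250 = 850. Balances: travel=850, savings=1300, emergency=550, vacation=-400
Event 10 (deposit 50 to vacation): vacation: -400 + 50 = -350. Balances: travel=850, savings=1300, emergency=550, vacation=-350
Event 11 (transfer 300 vacation -> savings): vacation: -350 - 300 = -650, savings: 1300 + 300 = 1600. Balances: travel=850, savings=1600, emergency=550, vacation=-650
Event 12 (deposit 400 to travel): travel: 850 + 400 = 1250. Balances: travel=1250, savings=1600, emergency=550, vacation=-650

Final balance of vacation: -650

Answer: -650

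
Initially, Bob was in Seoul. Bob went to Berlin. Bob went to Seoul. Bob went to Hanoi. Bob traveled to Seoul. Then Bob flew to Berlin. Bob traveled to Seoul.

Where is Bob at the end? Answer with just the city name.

Tracking Bob's location:
Start: Bob is in Seoul.
After move 1: Seoul -> Berlin. Bob is in Berlin.
After move 2: Berlin -> Seoul. Bob is in Seoul.
After move 3: Seoul -> Hanoi. Bob is in Hanoi.
After move 4: Hanoi -> Seoul. Bob is in Seoul.
After move 5: Seoul -> Berlin. Bob is in Berlin.
After move 6: Berlin -> Seoul. Bob is in Seoul.

Answer: Seoul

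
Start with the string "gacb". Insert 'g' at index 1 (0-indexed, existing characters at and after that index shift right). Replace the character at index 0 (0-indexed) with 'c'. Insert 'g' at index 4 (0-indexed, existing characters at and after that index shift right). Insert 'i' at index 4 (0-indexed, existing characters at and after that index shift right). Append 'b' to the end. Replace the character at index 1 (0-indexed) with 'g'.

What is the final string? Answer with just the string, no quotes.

Applying each edit step by step:
Start: "gacb"
Op 1 (insert 'g' at idx 1): "gacb" -> "ggacb"
Op 2 (replace idx 0: 'g' -> 'c'): "ggacb" -> "cgacb"
Op 3 (insert 'g' at idx 4): "cgacb" -> "cgacgb"
Op 4 (insert 'i' at idx 4): "cgacgb" -> "cgacigb"
Op 5 (append 'b'): "cgacigb" -> "cgacigbb"
Op 6 (replace idx 1: 'g' -> 'g'): "cgacigbb" -> "cgacigbb"

Answer: cgacigbb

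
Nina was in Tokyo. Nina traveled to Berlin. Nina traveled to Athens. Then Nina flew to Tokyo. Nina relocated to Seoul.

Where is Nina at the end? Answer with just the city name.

Answer: Seoul

Derivation:
Tracking Nina's location:
Start: Nina is in Tokyo.
After move 1: Tokyo -> Berlin. Nina is in Berlin.
After move 2: Berlin -> Athens. Nina is in Athens.
After move 3: Athens -> Tokyo. Nina is in Tokyo.
After move 4: Tokyo -> Seoul. Nina is in Seoul.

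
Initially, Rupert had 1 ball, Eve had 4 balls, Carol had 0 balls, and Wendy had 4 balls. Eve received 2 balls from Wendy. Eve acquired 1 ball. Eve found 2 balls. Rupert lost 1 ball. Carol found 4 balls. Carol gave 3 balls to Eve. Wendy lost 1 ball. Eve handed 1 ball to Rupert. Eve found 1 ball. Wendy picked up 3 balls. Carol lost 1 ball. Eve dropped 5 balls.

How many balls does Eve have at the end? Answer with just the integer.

Tracking counts step by step:
Start: Rupert=1, Eve=4, Carol=0, Wendy=4
Event 1 (Wendy -> Eve, 2): Wendy: 4 -> 2, Eve: 4 -> 6. State: Rupert=1, Eve=6, Carol=0, Wendy=2
Event 2 (Eve +1): Eve: 6 -> 7. State: Rupert=1, Eve=7, Carol=0, Wendy=2
Event 3 (Eve +2): Eve: 7 -> 9. State: Rupert=1, Eve=9, Carol=0, Wendy=2
Event 4 (Rupert -1): Rupert: 1 -> 0. State: Rupert=0, Eve=9, Carol=0, Wendy=2
Event 5 (Carol +4): Carol: 0 -> 4. State: Rupert=0, Eve=9, Carol=4, Wendy=2
Event 6 (Carol -> Eve, 3): Carol: 4 -> 1, Eve: 9 -> 12. State: Rupert=0, Eve=12, Carol=1, Wendy=2
Event 7 (Wendy -1): Wendy: 2 -> 1. State: Rupert=0, Eve=12, Carol=1, Wendy=1
Event 8 (Eve -> Rupert, 1): Eve: 12 -> 11, Rupert: 0 -> 1. State: Rupert=1, Eve=11, Carol=1, Wendy=1
Event 9 (Eve +1): Eve: 11 -> 12. State: Rupert=1, Eve=12, Carol=1, Wendy=1
Event 10 (Wendy +3): Wendy: 1 -> 4. State: Rupert=1, Eve=12, Carol=1, Wendy=4
Event 11 (Carol -1): Carol: 1 -> 0. State: Rupert=1, Eve=12, Carol=0, Wendy=4
Event 12 (Eve -5): Eve: 12 -> 7. State: Rupert=1, Eve=7, Carol=0, Wendy=4

Eve's final count: 7

Answer: 7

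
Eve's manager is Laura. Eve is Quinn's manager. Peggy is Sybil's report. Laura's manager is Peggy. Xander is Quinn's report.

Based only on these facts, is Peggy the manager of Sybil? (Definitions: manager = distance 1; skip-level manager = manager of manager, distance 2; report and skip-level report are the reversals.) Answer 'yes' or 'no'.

Answer: no

Derivation:
Reconstructing the manager chain from the given facts:
  Sybil -> Peggy -> Laura -> Eve -> Quinn -> Xander
(each arrow means 'manager of the next')
Positions in the chain (0 = top):
  position of Sybil: 0
  position of Peggy: 1
  position of Laura: 2
  position of Eve: 3
  position of Quinn: 4
  position of Xander: 5

Peggy is at position 1, Sybil is at position 0; signed distance (j - i) = -1.
'manager' requires j - i = 1. Actual distance is -1, so the relation does NOT hold.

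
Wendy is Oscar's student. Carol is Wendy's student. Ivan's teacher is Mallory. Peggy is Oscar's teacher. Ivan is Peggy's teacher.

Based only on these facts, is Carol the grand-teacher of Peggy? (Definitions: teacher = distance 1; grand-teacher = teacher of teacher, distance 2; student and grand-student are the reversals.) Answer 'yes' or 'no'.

Answer: no

Derivation:
Reconstructing the teacher chain from the given facts:
  Mallory -> Ivan -> Peggy -> Oscar -> Wendy -> Carol
(each arrow means 'teacher of the next')
Positions in the chain (0 = top):
  position of Mallory: 0
  position of Ivan: 1
  position of Peggy: 2
  position of Oscar: 3
  position of Wendy: 4
  position of Carol: 5

Carol is at position 5, Peggy is at position 2; signed distance (j - i) = -3.
'grand-teacher' requires j - i = 2. Actual distance is -3, so the relation does NOT hold.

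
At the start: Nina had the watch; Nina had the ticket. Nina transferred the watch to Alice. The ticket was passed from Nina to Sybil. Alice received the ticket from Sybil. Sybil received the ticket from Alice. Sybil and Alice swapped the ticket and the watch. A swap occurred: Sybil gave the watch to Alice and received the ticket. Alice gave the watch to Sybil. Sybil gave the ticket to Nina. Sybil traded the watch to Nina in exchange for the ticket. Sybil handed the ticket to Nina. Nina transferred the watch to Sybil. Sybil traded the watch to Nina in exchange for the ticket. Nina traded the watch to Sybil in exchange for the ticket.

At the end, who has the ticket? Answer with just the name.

Tracking all object holders:
Start: watch:Nina, ticket:Nina
Event 1 (give watch: Nina -> Alice). State: watch:Alice, ticket:Nina
Event 2 (give ticket: Nina -> Sybil). State: watch:Alice, ticket:Sybil
Event 3 (give ticket: Sybil -> Alice). State: watch:Alice, ticket:Alice
Event 4 (give ticket: Alice -> Sybil). State: watch:Alice, ticket:Sybil
Event 5 (swap ticket<->watch: now ticket:Alice, watch:Sybil). State: watch:Sybil, ticket:Alice
Event 6 (swap watch<->ticket: now watch:Alice, ticket:Sybil). State: watch:Alice, ticket:Sybil
Event 7 (give watch: Alice -> Sybil). State: watch:Sybil, ticket:Sybil
Event 8 (give ticket: Sybil -> Nina). State: watch:Sybil, ticket:Nina
Event 9 (swap watch<->ticket: now watch:Nina, ticket:Sybil). State: watch:Nina, ticket:Sybil
Event 10 (give ticket: Sybil -> Nina). State: watch:Nina, ticket:Nina
Event 11 (give watch: Nina -> Sybil). State: watch:Sybil, ticket:Nina
Event 12 (swap watch<->ticket: now watch:Nina, ticket:Sybil). State: watch:Nina, ticket:Sybil
Event 13 (swap watch<->ticket: now watch:Sybil, ticket:Nina). State: watch:Sybil, ticket:Nina

Final state: watch:Sybil, ticket:Nina
The ticket is held by Nina.

Answer: Nina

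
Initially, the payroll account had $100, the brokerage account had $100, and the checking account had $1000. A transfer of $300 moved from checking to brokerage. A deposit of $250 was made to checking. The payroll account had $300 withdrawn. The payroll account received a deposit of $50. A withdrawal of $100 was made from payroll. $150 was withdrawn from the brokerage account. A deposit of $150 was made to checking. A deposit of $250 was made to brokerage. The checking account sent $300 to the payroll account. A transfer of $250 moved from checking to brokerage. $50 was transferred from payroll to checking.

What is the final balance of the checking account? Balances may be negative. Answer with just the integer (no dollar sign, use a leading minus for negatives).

Answer: 600

Derivation:
Tracking account balances step by step:
Start: payroll=100, brokerage=100, checking=1000
Event 1 (transfer 300 checking -> brokerage): checking: 1000 - 300 = 700, brokerage: 100 + 300 = 400. Balances: payroll=100, brokerage=400, checking=700
Event 2 (deposit 250 to checking): checking: 700 + 250 = 950. Balances: payroll=100, brokerage=400, checking=950
Event 3 (withdraw 300 from payroll): payroll: 100 - 300 = -200. Balances: payroll=-200, brokerage=400, checking=950
Event 4 (deposit 50 to payroll): payroll: -200 + 50 = -150. Balances: payroll=-150, brokerage=400, checking=950
Event 5 (withdraw 100 from payroll): payroll: -150 - 100 = -250. Balances: payroll=-250, brokerage=400, checking=950
Event 6 (withdraw 150 from brokerage): brokerage: 400 - 150 = 250. Balances: payroll=-250, brokerage=250, checking=950
Event 7 (deposit 150 to checking): checking: 950 + 150 = 1100. Balances: payroll=-250, brokerage=250, checking=1100
Event 8 (deposit 250 to brokerage): brokerage: 250 + 250 = 500. Balances: payroll=-250, brokerage=500, checking=1100
Event 9 (transfer 300 checking -> payroll): checking: 1100 - 300 = 800, payroll: -250 + 300 = 50. Balances: payroll=50, brokerage=500, checking=800
Event 10 (transfer 250 checking -> brokerage): checking: 800 - 250 = 550, brokerage: 500 + 250 = 750. Balances: payroll=50, brokerage=750, checking=550
Event 11 (transfer 50 payroll -> checking): payroll: 50 - 50 = 0, checking: 550 + 50 = 600. Balances: payroll=0, brokerage=750, checking=600

Final balance of checking: 600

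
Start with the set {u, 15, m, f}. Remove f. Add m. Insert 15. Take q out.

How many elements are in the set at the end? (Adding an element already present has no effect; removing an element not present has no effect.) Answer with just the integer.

Tracking the set through each operation:
Start: {15, f, m, u}
Event 1 (remove f): removed. Set: {15, m, u}
Event 2 (add m): already present, no change. Set: {15, m, u}
Event 3 (add 15): already present, no change. Set: {15, m, u}
Event 4 (remove q): not present, no change. Set: {15, m, u}

Final set: {15, m, u} (size 3)

Answer: 3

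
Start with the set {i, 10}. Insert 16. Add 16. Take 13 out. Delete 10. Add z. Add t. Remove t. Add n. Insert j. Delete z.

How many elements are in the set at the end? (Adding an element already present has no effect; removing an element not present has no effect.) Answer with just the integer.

Answer: 4

Derivation:
Tracking the set through each operation:
Start: {10, i}
Event 1 (add 16): added. Set: {10, 16, i}
Event 2 (add 16): already present, no change. Set: {10, 16, i}
Event 3 (remove 13): not present, no change. Set: {10, 16, i}
Event 4 (remove 10): removed. Set: {16, i}
Event 5 (add z): added. Set: {16, i, z}
Event 6 (add t): added. Set: {16, i, t, z}
Event 7 (remove t): removed. Set: {16, i, z}
Event 8 (add n): added. Set: {16, i, n, z}
Event 9 (add j): added. Set: {16, i, j, n, z}
Event 10 (remove z): removed. Set: {16, i, j, n}

Final set: {16, i, j, n} (size 4)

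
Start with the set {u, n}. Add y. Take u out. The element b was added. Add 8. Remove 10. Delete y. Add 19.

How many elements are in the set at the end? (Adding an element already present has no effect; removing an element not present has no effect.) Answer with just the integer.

Tracking the set through each operation:
Start: {n, u}
Event 1 (add y): added. Set: {n, u, y}
Event 2 (remove u): removed. Set: {n, y}
Event 3 (add b): added. Set: {b, n, y}
Event 4 (add 8): added. Set: {8, b, n, y}
Event 5 (remove 10): not present, no change. Set: {8, b, n, y}
Event 6 (remove y): removed. Set: {8, b, n}
Event 7 (add 19): added. Set: {19, 8, b, n}

Final set: {19, 8, b, n} (size 4)

Answer: 4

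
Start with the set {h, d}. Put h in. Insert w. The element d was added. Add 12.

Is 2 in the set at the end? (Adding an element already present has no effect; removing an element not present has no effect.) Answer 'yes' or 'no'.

Answer: no

Derivation:
Tracking the set through each operation:
Start: {d, h}
Event 1 (add h): already present, no change. Set: {d, h}
Event 2 (add w): added. Set: {d, h, w}
Event 3 (add d): already present, no change. Set: {d, h, w}
Event 4 (add 12): added. Set: {12, d, h, w}

Final set: {12, d, h, w} (size 4)
2 is NOT in the final set.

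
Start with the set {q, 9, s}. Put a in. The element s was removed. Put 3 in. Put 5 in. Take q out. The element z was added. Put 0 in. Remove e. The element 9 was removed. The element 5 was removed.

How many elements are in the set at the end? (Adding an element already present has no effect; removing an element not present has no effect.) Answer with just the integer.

Answer: 4

Derivation:
Tracking the set through each operation:
Start: {9, q, s}
Event 1 (add a): added. Set: {9, a, q, s}
Event 2 (remove s): removed. Set: {9, a, q}
Event 3 (add 3): added. Set: {3, 9, a, q}
Event 4 (add 5): added. Set: {3, 5, 9, a, q}
Event 5 (remove q): removed. Set: {3, 5, 9, a}
Event 6 (add z): added. Set: {3, 5, 9, a, z}
Event 7 (add 0): added. Set: {0, 3, 5, 9, a, z}
Event 8 (remove e): not present, no change. Set: {0, 3, 5, 9, a, z}
Event 9 (remove 9): removed. Set: {0, 3, 5, a, z}
Event 10 (remove 5): removed. Set: {0, 3, a, z}

Final set: {0, 3, a, z} (size 4)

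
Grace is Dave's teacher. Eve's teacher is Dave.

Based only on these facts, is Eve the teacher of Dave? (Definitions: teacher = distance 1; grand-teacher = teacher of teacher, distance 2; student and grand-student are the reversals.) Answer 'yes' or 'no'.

Answer: no

Derivation:
Reconstructing the teacher chain from the given facts:
  Grace -> Dave -> Eve
(each arrow means 'teacher of the next')
Positions in the chain (0 = top):
  position of Grace: 0
  position of Dave: 1
  position of Eve: 2

Eve is at position 2, Dave is at position 1; signed distance (j - i) = -1.
'teacher' requires j - i = 1. Actual distance is -1, so the relation does NOT hold.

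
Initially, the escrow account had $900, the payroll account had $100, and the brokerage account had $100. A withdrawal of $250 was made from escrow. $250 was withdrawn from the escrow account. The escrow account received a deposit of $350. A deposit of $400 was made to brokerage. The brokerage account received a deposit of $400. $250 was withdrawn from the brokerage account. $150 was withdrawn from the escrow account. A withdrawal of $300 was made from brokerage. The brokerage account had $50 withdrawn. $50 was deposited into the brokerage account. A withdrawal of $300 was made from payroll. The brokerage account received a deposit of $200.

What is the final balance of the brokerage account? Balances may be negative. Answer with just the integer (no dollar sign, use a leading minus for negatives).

Tracking account balances step by step:
Start: escrow=900, payroll=100, brokerage=100
Event 1 (withdraw 250 from escrow): escrow: 900 - 250 = 650. Balances: escrow=650, payroll=100, brokerage=100
Event 2 (withdraw 250 from escrow): escrow: 650 - 250 = 400. Balances: escrow=400, payroll=100, brokerage=100
Event 3 (deposit 350 to escrow): escrow: 400 + 350 = 750. Balances: escrow=750, payroll=100, brokerage=100
Event 4 (deposit 400 to brokerage): brokerage: 100 + 400 = 500. Balances: escrow=750, payroll=100, brokerage=500
Event 5 (deposit 400 to brokerage): brokerage: 500 + 400 = 900. Balances: escrow=750, payroll=100, brokerage=900
Event 6 (withdraw 250 from brokerage): brokerage: 900 - 250 = 650. Balances: escrow=750, payroll=100, brokerage=650
Event 7 (withdraw 150 from escrow): escrow: 750 - 150 = 600. Balances: escrow=600, payroll=100, brokerage=650
Event 8 (withdraw 300 from brokerage): brokerage: 650 - 300 = 350. Balances: escrow=600, payroll=100, brokerage=350
Event 9 (withdraw 50 from brokerage): brokerage: 350 - 50 = 300. Balances: escrow=600, payroll=100, brokerage=300
Event 10 (deposit 50 to brokerage): brokerage: 300 + 50 = 350. Balances: escrow=600, payroll=100, brokerage=350
Event 11 (withdraw 300 from payroll): payroll: 100 - 300 = -200. Balances: escrow=600, payroll=-200, brokerage=350
Event 12 (deposit 200 to brokerage): brokerage: 350 + 200 = 550. Balances: escrow=600, payroll=-200, brokerage=550

Final balance of brokerage: 550

Answer: 550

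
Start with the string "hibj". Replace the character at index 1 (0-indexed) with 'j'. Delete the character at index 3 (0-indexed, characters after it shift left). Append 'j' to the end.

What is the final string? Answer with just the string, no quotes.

Applying each edit step by step:
Start: "hibj"
Op 1 (replace idx 1: 'i' -> 'j'): "hibj" -> "hjbj"
Op 2 (delete idx 3 = 'j'): "hjbj" -> "hjb"
Op 3 (append 'j'): "hjb" -> "hjbj"

Answer: hjbj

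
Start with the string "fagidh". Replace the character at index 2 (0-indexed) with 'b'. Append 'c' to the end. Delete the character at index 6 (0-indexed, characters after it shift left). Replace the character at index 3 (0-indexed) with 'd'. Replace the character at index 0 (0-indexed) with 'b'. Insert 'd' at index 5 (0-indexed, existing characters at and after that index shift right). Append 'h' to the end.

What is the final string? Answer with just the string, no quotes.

Answer: babdddhh

Derivation:
Applying each edit step by step:
Start: "fagidh"
Op 1 (replace idx 2: 'g' -> 'b'): "fagidh" -> "fabidh"
Op 2 (append 'c'): "fabidh" -> "fabidhc"
Op 3 (delete idx 6 = 'c'): "fabidhc" -> "fabidh"
Op 4 (replace idx 3: 'i' -> 'd'): "fabidh" -> "fabddh"
Op 5 (replace idx 0: 'f' -> 'b'): "fabddh" -> "babddh"
Op 6 (insert 'd' at idx 5): "babddh" -> "babdddh"
Op 7 (append 'h'): "babdddh" -> "babdddhh"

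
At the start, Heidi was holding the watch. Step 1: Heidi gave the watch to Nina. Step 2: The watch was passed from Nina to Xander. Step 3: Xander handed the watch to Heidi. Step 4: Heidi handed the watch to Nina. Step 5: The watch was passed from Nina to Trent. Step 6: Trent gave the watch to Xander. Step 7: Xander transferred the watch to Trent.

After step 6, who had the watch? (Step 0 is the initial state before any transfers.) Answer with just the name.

Answer: Xander

Derivation:
Tracking the watch holder through step 6:
After step 0 (start): Heidi
After step 1: Nina
After step 2: Xander
After step 3: Heidi
After step 4: Nina
After step 5: Trent
After step 6: Xander

At step 6, the holder is Xander.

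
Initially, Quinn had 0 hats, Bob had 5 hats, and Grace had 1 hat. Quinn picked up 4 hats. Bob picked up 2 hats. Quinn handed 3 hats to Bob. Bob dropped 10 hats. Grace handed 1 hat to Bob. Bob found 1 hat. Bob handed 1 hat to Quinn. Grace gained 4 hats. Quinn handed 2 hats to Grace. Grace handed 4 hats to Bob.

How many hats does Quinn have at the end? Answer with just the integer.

Answer: 0

Derivation:
Tracking counts step by step:
Start: Quinn=0, Bob=5, Grace=1
Event 1 (Quinn +4): Quinn: 0 -> 4. State: Quinn=4, Bob=5, Grace=1
Event 2 (Bob +2): Bob: 5 -> 7. State: Quinn=4, Bob=7, Grace=1
Event 3 (Quinn -> Bob, 3): Quinn: 4 -> 1, Bob: 7 -> 10. State: Quinn=1, Bob=10, Grace=1
Event 4 (Bob -10): Bob: 10 -> 0. State: Quinn=1, Bob=0, Grace=1
Event 5 (Grace -> Bob, 1): Grace: 1 -> 0, Bob: 0 -> 1. State: Quinn=1, Bob=1, Grace=0
Event 6 (Bob +1): Bob: 1 -> 2. State: Quinn=1, Bob=2, Grace=0
Event 7 (Bob -> Quinn, 1): Bob: 2 -> 1, Quinn: 1 -> 2. State: Quinn=2, Bob=1, Grace=0
Event 8 (Grace +4): Grace: 0 -> 4. State: Quinn=2, Bob=1, Grace=4
Event 9 (Quinn -> Grace, 2): Quinn: 2 -> 0, Grace: 4 -> 6. State: Quinn=0, Bob=1, Grace=6
Event 10 (Grace -> Bob, 4): Grace: 6 -> 2, Bob: 1 -> 5. State: Quinn=0, Bob=5, Grace=2

Quinn's final count: 0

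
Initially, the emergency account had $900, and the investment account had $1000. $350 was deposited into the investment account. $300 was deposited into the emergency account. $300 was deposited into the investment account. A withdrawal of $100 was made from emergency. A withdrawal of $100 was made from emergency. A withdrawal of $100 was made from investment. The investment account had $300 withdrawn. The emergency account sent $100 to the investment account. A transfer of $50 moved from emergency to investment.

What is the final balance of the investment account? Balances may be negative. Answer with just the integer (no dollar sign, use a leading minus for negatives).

Tracking account balances step by step:
Start: emergency=900, investment=1000
Event 1 (deposit 350 to investment): investment: 1000 + 350 = 1350. Balances: emergency=900, investment=1350
Event 2 (deposit 300 to emergency): emergency: 900 + 300 = 1200. Balances: emergency=1200, investment=1350
Event 3 (deposit 300 to investment): investment: 1350 + 300 = 1650. Balances: emergency=1200, investment=1650
Event 4 (withdraw 100 from emergency): emergency: 1200 - 100 = 1100. Balances: emergency=1100, investment=1650
Event 5 (withdraw 100 from emergency): emergency: 1100 - 100 = 1000. Balances: emergency=1000, investment=1650
Event 6 (withdraw 100 from investment): investment: 1650 - 100 = 1550. Balances: emergency=1000, investment=1550
Event 7 (withdraw 300 from investment): investment: 1550 - 300 = 1250. Balances: emergency=1000, investment=1250
Event 8 (transfer 100 emergency -> investment): emergency: 1000 - 100 = 900, investment: 1250 + 100 = 1350. Balances: emergency=900, investment=1350
Event 9 (transfer 50 emergency -> investment): emergency: 900 - 50 = 850, investment: 1350 + 50 = 1400. Balances: emergency=850, investment=1400

Final balance of investment: 1400

Answer: 1400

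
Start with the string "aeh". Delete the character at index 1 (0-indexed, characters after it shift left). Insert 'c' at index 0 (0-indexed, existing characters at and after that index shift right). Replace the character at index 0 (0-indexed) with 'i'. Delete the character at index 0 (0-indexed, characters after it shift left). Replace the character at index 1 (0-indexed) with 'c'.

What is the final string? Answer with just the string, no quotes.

Applying each edit step by step:
Start: "aeh"
Op 1 (delete idx 1 = 'e'): "aeh" -> "ah"
Op 2 (insert 'c' at idx 0): "ah" -> "cah"
Op 3 (replace idx 0: 'c' -> 'i'): "cah" -> "iah"
Op 4 (delete idx 0 = 'i'): "iah" -> "ah"
Op 5 (replace idx 1: 'h' -> 'c'): "ah" -> "ac"

Answer: ac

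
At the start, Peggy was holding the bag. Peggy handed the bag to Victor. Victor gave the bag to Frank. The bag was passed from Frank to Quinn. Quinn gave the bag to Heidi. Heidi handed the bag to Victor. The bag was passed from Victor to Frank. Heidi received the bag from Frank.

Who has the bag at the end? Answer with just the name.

Tracking the bag through each event:
Start: Peggy has the bag.
After event 1: Victor has the bag.
After event 2: Frank has the bag.
After event 3: Quinn has the bag.
After event 4: Heidi has the bag.
After event 5: Victor has the bag.
After event 6: Frank has the bag.
After event 7: Heidi has the bag.

Answer: Heidi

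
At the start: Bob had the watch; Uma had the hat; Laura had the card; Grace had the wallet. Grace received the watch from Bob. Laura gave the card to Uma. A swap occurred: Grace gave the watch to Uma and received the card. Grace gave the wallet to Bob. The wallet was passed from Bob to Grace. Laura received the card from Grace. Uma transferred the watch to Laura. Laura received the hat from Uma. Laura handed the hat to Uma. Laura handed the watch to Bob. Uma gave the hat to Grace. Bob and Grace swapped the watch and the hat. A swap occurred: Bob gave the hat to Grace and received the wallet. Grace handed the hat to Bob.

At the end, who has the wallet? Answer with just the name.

Answer: Bob

Derivation:
Tracking all object holders:
Start: watch:Bob, hat:Uma, card:Laura, wallet:Grace
Event 1 (give watch: Bob -> Grace). State: watch:Grace, hat:Uma, card:Laura, wallet:Grace
Event 2 (give card: Laura -> Uma). State: watch:Grace, hat:Uma, card:Uma, wallet:Grace
Event 3 (swap watch<->card: now watch:Uma, card:Grace). State: watch:Uma, hat:Uma, card:Grace, wallet:Grace
Event 4 (give wallet: Grace -> Bob). State: watch:Uma, hat:Uma, card:Grace, wallet:Bob
Event 5 (give wallet: Bob -> Grace). State: watch:Uma, hat:Uma, card:Grace, wallet:Grace
Event 6 (give card: Grace -> Laura). State: watch:Uma, hat:Uma, card:Laura, wallet:Grace
Event 7 (give watch: Uma -> Laura). State: watch:Laura, hat:Uma, card:Laura, wallet:Grace
Event 8 (give hat: Uma -> Laura). State: watch:Laura, hat:Laura, card:Laura, wallet:Grace
Event 9 (give hat: Laura -> Uma). State: watch:Laura, hat:Uma, card:Laura, wallet:Grace
Event 10 (give watch: Laura -> Bob). State: watch:Bob, hat:Uma, card:Laura, wallet:Grace
Event 11 (give hat: Uma -> Grace). State: watch:Bob, hat:Grace, card:Laura, wallet:Grace
Event 12 (swap watch<->hat: now watch:Grace, hat:Bob). State: watch:Grace, hat:Bob, card:Laura, wallet:Grace
Event 13 (swap hat<->wallet: now hat:Grace, wallet:Bob). State: watch:Grace, hat:Grace, card:Laura, wallet:Bob
Event 14 (give hat: Grace -> Bob). State: watch:Grace, hat:Bob, card:Laura, wallet:Bob

Final state: watch:Grace, hat:Bob, card:Laura, wallet:Bob
The wallet is held by Bob.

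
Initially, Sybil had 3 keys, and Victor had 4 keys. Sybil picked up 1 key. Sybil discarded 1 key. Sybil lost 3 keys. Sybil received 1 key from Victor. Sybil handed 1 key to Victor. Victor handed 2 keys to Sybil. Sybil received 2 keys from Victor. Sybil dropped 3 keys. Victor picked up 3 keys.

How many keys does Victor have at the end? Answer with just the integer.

Tracking counts step by step:
Start: Sybil=3, Victor=4
Event 1 (Sybil +1): Sybil: 3 -> 4. State: Sybil=4, Victor=4
Event 2 (Sybil -1): Sybil: 4 -> 3. State: Sybil=3, Victor=4
Event 3 (Sybil -3): Sybil: 3 -> 0. State: Sybil=0, Victor=4
Event 4 (Victor -> Sybil, 1): Victor: 4 -> 3, Sybil: 0 -> 1. State: Sybil=1, Victor=3
Event 5 (Sybil -> Victor, 1): Sybil: 1 -> 0, Victor: 3 -> 4. State: Sybil=0, Victor=4
Event 6 (Victor -> Sybil, 2): Victor: 4 -> 2, Sybil: 0 -> 2. State: Sybil=2, Victor=2
Event 7 (Victor -> Sybil, 2): Victor: 2 -> 0, Sybil: 2 -> 4. State: Sybil=4, Victor=0
Event 8 (Sybil -3): Sybil: 4 -> 1. State: Sybil=1, Victor=0
Event 9 (Victor +3): Victor: 0 -> 3. State: Sybil=1, Victor=3

Victor's final count: 3

Answer: 3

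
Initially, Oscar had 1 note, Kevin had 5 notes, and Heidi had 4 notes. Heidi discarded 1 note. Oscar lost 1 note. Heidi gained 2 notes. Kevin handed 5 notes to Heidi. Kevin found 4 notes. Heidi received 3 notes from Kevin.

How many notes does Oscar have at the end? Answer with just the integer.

Answer: 0

Derivation:
Tracking counts step by step:
Start: Oscar=1, Kevin=5, Heidi=4
Event 1 (Heidi -1): Heidi: 4 -> 3. State: Oscar=1, Kevin=5, Heidi=3
Event 2 (Oscar -1): Oscar: 1 -> 0. State: Oscar=0, Kevin=5, Heidi=3
Event 3 (Heidi +2): Heidi: 3 -> 5. State: Oscar=0, Kevin=5, Heidi=5
Event 4 (Kevin -> Heidi, 5): Kevin: 5 -> 0, Heidi: 5 -> 10. State: Oscar=0, Kevin=0, Heidi=10
Event 5 (Kevin +4): Kevin: 0 -> 4. State: Oscar=0, Kevin=4, Heidi=10
Event 6 (Kevin -> Heidi, 3): Kevin: 4 -> 1, Heidi: 10 -> 13. State: Oscar=0, Kevin=1, Heidi=13

Oscar's final count: 0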